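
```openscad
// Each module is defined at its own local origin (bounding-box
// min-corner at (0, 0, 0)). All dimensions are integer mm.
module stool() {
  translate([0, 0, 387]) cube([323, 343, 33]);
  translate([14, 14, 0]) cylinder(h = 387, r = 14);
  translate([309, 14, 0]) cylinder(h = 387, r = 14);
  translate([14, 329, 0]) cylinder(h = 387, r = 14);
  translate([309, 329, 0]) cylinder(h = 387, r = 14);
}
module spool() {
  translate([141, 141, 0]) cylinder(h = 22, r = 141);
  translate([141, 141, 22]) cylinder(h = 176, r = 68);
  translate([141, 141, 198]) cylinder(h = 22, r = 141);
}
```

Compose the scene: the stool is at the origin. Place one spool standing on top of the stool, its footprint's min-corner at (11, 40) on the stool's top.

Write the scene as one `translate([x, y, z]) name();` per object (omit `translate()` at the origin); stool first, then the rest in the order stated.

stool();
translate([11, 40, 420]) spool();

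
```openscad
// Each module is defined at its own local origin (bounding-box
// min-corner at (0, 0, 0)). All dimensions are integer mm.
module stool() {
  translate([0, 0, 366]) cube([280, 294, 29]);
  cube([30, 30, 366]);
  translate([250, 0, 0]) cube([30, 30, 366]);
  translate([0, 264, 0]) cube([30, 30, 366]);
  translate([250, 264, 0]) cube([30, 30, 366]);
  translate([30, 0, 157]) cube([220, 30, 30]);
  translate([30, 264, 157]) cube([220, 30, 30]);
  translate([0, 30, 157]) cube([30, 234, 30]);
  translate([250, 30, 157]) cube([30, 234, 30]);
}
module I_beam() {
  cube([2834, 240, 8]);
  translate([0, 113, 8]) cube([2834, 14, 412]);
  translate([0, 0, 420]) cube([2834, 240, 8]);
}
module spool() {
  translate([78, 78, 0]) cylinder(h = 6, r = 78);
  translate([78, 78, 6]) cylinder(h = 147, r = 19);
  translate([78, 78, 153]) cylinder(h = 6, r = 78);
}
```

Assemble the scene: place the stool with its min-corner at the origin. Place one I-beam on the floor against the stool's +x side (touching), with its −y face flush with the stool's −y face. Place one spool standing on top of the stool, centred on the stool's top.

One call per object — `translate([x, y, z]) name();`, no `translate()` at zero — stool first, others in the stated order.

stool();
translate([280, 0, 0]) I_beam();
translate([62, 69, 395]) spool();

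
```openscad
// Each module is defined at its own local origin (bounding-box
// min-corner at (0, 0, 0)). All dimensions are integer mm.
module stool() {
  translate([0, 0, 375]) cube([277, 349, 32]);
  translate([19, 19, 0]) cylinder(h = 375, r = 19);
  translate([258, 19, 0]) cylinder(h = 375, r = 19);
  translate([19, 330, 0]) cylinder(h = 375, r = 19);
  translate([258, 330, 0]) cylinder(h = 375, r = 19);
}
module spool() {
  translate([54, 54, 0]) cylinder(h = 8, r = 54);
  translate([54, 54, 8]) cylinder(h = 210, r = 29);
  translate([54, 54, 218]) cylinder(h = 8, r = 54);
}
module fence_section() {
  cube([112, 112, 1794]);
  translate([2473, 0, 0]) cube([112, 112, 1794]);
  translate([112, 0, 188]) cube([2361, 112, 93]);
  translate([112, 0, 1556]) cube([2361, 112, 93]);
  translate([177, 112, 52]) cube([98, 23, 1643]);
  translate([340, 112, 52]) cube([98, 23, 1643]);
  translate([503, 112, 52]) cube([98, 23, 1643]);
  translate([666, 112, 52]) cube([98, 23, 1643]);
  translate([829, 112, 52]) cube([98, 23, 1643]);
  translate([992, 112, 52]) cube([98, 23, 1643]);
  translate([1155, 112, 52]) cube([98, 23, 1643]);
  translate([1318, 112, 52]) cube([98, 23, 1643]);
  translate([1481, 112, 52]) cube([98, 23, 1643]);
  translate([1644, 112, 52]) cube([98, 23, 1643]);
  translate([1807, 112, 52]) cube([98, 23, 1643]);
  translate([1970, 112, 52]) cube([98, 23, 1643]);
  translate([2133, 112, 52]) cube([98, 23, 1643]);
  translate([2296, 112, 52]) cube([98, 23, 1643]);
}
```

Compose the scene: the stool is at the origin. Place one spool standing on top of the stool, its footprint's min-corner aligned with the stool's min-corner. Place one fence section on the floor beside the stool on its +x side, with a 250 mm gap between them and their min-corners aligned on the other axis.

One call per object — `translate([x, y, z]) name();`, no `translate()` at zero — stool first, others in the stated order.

stool();
translate([0, 0, 407]) spool();
translate([527, 0, 0]) fence_section();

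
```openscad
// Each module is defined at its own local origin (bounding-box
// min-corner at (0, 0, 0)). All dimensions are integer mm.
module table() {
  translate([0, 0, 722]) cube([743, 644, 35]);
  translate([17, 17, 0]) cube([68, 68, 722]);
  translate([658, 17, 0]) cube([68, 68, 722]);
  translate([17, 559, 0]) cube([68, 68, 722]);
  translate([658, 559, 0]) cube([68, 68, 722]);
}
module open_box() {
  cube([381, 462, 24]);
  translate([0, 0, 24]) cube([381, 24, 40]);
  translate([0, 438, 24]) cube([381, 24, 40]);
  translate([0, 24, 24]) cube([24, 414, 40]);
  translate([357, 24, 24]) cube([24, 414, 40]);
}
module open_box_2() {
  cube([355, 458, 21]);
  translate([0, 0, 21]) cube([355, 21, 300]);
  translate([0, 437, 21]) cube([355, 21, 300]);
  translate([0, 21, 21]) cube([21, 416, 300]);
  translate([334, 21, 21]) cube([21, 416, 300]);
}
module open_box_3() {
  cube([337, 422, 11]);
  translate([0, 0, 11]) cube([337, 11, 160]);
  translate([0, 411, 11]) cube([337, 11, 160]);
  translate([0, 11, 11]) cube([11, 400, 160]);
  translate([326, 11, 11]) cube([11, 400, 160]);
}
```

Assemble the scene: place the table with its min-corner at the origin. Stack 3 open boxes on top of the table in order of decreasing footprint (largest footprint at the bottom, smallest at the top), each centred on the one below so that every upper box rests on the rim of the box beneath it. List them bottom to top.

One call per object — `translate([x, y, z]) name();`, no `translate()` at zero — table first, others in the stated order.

table();
translate([181, 91, 757]) open_box();
translate([194, 93, 821]) open_box_2();
translate([203, 111, 1142]) open_box_3();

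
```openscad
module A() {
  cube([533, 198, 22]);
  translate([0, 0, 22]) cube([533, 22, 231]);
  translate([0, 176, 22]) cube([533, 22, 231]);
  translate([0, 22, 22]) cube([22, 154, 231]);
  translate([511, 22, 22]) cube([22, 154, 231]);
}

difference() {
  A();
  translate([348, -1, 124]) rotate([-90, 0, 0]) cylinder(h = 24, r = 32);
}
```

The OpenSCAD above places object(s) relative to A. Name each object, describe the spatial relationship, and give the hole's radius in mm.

The subtracted cylinder has r = 32 mm.

A is an open box. The open box has a circular hole through its front wall. The hole's radius is 32 mm.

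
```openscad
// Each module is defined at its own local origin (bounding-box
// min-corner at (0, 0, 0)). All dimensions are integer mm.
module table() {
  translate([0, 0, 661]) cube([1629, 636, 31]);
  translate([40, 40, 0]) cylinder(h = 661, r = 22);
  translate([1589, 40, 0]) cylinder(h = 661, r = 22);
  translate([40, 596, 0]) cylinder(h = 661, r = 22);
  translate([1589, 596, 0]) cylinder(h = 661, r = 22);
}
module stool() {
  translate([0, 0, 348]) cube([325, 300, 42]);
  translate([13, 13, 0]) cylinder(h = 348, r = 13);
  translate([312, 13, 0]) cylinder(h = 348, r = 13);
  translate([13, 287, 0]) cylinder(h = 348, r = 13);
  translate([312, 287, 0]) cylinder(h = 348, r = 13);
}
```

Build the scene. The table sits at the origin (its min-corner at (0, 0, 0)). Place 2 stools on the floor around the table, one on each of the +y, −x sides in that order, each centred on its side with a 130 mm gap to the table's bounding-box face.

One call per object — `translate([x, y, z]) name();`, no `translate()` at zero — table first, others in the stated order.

table();
translate([652, 766, 0]) stool();
translate([-455, 168, 0]) stool();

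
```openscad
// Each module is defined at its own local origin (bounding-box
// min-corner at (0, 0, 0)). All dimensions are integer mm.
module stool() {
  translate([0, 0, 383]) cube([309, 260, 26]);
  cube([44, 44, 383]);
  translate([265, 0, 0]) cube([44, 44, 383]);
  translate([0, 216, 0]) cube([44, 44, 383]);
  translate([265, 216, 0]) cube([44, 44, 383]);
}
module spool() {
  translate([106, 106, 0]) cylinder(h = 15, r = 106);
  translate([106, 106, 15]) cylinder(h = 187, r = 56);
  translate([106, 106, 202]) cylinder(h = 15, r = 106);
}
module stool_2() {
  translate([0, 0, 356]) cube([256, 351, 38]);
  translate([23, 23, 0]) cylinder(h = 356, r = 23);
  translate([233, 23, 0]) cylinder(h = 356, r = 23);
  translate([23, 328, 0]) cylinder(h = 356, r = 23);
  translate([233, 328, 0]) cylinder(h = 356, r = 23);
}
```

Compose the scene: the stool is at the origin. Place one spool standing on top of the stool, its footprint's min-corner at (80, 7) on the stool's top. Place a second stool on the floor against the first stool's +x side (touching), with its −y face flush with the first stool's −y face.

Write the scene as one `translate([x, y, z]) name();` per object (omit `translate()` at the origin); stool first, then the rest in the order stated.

stool();
translate([80, 7, 409]) spool();
translate([309, 0, 0]) stool_2();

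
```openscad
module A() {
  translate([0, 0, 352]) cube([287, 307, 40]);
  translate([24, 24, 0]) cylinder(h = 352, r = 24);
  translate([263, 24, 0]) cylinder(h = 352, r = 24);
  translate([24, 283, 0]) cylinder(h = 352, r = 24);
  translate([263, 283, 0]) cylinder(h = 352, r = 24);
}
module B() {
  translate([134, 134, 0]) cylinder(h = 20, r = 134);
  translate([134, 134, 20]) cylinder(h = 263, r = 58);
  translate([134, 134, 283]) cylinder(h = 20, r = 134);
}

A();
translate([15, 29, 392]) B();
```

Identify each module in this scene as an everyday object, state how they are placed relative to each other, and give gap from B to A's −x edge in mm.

A is a stool. B is a spool. The spool is on top of the stool. The gap from the spool to the stool's −x edge is 15 mm.

The spool's min-x is at 15; the stool's min-x is 0; gap = 15 mm.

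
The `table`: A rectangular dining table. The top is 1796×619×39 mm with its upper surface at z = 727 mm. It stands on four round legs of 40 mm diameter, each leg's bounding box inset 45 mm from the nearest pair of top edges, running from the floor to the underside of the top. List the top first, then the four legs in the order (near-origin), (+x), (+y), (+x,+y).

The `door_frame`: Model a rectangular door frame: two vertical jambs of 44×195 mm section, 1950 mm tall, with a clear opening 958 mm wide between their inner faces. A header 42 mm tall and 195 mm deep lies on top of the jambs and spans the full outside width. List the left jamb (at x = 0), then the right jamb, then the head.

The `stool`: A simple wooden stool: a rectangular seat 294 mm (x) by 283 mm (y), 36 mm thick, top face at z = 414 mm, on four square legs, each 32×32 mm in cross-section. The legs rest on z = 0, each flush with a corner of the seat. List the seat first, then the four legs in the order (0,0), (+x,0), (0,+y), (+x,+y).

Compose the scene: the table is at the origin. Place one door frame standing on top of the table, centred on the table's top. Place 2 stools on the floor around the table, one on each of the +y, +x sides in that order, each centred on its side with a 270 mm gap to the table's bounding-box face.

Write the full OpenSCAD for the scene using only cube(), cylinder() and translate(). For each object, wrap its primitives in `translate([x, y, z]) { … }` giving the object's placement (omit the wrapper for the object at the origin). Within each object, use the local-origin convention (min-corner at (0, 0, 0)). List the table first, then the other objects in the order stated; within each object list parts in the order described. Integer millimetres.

translate([0, 0, 688]) cube([1796, 619, 39]);
translate([65, 65, 0]) cylinder(h = 688, r = 20);
translate([1731, 65, 0]) cylinder(h = 688, r = 20);
translate([65, 554, 0]) cylinder(h = 688, r = 20);
translate([1731, 554, 0]) cylinder(h = 688, r = 20);
translate([375, 212, 727]) {
  cube([44, 195, 1950]);
  translate([1002, 0, 0]) cube([44, 195, 1950]);
  translate([0, 0, 1950]) cube([1046, 195, 42]);
}
translate([751, 889, 0]) {
  translate([0, 0, 378]) cube([294, 283, 36]);
  cube([32, 32, 378]);
  translate([262, 0, 0]) cube([32, 32, 378]);
  translate([0, 251, 0]) cube([32, 32, 378]);
  translate([262, 251, 0]) cube([32, 32, 378]);
}
translate([2066, 168, 0]) {
  translate([0, 0, 378]) cube([294, 283, 36]);
  cube([32, 32, 378]);
  translate([262, 0, 0]) cube([32, 32, 378]);
  translate([0, 251, 0]) cube([32, 32, 378]);
  translate([262, 251, 0]) cube([32, 32, 378]);
}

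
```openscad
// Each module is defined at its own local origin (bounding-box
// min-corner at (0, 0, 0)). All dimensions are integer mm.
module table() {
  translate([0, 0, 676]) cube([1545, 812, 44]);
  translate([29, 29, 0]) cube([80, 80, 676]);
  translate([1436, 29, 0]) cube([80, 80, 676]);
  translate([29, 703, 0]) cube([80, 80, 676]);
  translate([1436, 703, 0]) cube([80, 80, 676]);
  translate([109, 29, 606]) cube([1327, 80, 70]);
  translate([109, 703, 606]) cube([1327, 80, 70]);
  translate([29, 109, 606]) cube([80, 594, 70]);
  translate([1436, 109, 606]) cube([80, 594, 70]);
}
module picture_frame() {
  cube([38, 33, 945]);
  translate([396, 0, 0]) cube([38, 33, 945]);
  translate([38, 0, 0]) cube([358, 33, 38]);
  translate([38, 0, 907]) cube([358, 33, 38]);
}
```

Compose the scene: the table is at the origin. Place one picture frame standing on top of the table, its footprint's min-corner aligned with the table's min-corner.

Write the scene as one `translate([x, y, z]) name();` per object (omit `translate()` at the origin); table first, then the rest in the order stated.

table();
translate([0, 0, 720]) picture_frame();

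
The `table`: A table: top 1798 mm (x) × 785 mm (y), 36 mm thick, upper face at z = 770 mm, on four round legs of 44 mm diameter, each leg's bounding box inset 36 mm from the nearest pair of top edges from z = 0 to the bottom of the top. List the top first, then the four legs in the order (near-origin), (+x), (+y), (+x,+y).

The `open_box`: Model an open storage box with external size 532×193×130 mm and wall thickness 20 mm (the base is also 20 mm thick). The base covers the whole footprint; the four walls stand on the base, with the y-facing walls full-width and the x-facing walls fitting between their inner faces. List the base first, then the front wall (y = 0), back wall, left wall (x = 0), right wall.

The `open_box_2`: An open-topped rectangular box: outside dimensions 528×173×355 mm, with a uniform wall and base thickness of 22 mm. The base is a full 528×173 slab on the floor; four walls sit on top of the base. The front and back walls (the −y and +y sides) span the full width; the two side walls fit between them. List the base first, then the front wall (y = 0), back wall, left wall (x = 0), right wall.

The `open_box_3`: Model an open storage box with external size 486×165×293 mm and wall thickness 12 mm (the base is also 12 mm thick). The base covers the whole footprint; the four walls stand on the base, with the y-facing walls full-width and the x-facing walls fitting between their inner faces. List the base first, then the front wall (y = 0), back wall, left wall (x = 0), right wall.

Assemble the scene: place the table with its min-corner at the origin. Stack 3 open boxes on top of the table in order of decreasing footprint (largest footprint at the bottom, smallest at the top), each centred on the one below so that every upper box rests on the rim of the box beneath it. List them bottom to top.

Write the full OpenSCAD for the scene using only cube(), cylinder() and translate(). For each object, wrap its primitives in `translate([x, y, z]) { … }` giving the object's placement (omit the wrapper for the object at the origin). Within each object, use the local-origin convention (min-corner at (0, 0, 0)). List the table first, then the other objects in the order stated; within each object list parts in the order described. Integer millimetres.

translate([0, 0, 734]) cube([1798, 785, 36]);
translate([58, 58, 0]) cylinder(h = 734, r = 22);
translate([1740, 58, 0]) cylinder(h = 734, r = 22);
translate([58, 727, 0]) cylinder(h = 734, r = 22);
translate([1740, 727, 0]) cylinder(h = 734, r = 22);
translate([633, 296, 770]) {
  cube([532, 193, 20]);
  translate([0, 0, 20]) cube([532, 20, 110]);
  translate([0, 173, 20]) cube([532, 20, 110]);
  translate([0, 20, 20]) cube([20, 153, 110]);
  translate([512, 20, 20]) cube([20, 153, 110]);
}
translate([635, 306, 900]) {
  cube([528, 173, 22]);
  translate([0, 0, 22]) cube([528, 22, 333]);
  translate([0, 151, 22]) cube([528, 22, 333]);
  translate([0, 22, 22]) cube([22, 129, 333]);
  translate([506, 22, 22]) cube([22, 129, 333]);
}
translate([656, 310, 1255]) {
  cube([486, 165, 12]);
  translate([0, 0, 12]) cube([486, 12, 281]);
  translate([0, 153, 12]) cube([486, 12, 281]);
  translate([0, 12, 12]) cube([12, 141, 281]);
  translate([474, 12, 12]) cube([12, 141, 281]);
}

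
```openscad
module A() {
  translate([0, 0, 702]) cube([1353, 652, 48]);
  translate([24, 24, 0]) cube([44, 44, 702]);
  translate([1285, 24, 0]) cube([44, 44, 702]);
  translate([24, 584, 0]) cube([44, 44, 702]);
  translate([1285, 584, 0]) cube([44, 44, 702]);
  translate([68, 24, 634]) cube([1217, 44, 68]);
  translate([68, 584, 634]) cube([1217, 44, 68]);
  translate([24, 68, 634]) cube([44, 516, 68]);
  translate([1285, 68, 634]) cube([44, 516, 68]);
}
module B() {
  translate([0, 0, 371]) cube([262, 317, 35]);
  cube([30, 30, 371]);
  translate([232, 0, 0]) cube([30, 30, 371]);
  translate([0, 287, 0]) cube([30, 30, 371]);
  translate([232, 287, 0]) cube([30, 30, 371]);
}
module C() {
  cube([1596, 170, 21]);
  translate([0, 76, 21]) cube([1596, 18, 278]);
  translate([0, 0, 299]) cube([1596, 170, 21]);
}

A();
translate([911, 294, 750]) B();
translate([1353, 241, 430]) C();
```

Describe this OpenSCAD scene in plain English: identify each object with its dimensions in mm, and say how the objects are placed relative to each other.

A is a table: top 1353 mm (x) × 652 mm (y), 48 mm thick, upper face at z = 750 mm, on four 44×44 mm square legs, each inset 24 mm from the nearest pair of top edges, running from z = 0 to the bottom of the top. Four apron rails, 44 mm thick and 68 mm tall, run between adjacent legs with their top edges flush with the underside of the top and their outer faces flush with the legs' outer faces.

B is a four-legged stool. The seat is a 262×317×35 mm slab whose top surface is at z = 406 mm; four square legs, each 30×30 mm in cross-section, run from the floor (z = 0) to the underside of the seat, each flush with a corner of the seat.

C is an I-beam lying along x, 1596 mm long. Overall section height 320 mm. Two flanges 170 mm wide (y) and 21 mm thick, one on the floor and one at the top; a web 18 mm thick runs between them, centred on the flange width.

The stool is on top of the table. The I-beam is beside the table with their tops flush at z = 750.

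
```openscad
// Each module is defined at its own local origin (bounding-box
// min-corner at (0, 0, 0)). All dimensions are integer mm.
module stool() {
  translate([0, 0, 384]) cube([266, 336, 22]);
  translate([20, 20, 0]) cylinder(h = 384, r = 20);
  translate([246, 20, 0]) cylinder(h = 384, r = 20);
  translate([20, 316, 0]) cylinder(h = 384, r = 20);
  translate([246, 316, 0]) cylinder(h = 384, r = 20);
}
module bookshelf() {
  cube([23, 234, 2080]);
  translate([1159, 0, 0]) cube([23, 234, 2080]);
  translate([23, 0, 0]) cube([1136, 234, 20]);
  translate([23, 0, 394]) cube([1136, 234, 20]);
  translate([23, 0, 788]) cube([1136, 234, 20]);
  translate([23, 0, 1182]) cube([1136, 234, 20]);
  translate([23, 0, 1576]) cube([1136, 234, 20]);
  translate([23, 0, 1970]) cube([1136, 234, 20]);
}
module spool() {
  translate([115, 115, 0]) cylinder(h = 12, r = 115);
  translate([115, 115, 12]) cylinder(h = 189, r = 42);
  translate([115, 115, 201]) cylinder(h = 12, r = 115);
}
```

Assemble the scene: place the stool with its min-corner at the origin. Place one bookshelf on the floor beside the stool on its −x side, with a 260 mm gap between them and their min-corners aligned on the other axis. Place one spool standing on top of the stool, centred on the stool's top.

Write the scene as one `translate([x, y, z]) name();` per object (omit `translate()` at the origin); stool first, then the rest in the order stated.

stool();
translate([-1442, 0, 0]) bookshelf();
translate([18, 53, 406]) spool();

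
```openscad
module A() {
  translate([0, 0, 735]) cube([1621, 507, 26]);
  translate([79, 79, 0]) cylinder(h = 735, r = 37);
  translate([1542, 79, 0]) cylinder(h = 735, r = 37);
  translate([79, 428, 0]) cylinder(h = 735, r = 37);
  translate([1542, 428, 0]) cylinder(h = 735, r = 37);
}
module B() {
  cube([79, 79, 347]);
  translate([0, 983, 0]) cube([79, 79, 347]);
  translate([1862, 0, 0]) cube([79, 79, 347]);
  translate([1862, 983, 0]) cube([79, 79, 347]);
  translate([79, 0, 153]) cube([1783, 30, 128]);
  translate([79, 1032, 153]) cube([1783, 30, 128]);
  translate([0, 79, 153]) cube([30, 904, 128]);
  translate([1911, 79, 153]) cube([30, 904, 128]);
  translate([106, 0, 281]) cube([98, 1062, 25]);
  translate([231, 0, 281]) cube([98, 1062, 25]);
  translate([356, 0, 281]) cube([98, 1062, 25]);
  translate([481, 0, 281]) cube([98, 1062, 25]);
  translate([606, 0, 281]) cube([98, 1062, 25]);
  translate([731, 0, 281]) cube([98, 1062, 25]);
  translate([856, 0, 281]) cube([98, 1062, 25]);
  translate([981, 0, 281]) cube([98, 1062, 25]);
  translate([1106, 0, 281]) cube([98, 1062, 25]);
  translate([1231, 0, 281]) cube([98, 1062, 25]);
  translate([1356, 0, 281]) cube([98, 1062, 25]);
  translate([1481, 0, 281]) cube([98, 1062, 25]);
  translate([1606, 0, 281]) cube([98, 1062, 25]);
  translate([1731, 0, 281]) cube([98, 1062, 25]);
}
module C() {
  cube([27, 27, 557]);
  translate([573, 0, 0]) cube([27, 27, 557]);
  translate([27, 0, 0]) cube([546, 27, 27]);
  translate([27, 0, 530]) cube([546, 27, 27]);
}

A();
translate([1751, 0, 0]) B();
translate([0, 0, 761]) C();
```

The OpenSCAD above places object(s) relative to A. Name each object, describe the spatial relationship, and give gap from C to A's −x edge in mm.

A is a table. B is a bed frame. C is a picture frame. The bed frame is on the floor beside the table on its +x side. The picture frame is on top of the table. The gap from the picture frame to the table's −x edge is 0 mm.

The picture frame's min-x is at 0; the table's min-x is 0; gap = 0 mm.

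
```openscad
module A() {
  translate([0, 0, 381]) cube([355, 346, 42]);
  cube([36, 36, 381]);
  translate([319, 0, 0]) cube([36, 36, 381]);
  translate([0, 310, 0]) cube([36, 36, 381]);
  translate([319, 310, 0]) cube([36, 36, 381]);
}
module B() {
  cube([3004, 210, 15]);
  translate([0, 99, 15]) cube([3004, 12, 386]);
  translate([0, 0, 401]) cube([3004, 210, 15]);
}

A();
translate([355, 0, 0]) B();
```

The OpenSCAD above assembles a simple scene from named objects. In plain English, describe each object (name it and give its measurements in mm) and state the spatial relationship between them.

A is a four-legged stool. The seat is 355×346 mm, 42 mm thick, top at z = 423 mm. It stands on four square legs, each 36×36 mm in cross-section, from z = 0 to the seat underside, each flush with a corner of the seat.

B is an I-beam lying along x, 3004 mm long. Overall section height 416 mm. Two flanges 210 mm wide (y) and 15 mm thick, one on the floor and one at the top; a web 12 mm thick runs between them, centred on the flange width.

The I-beam is against the stool's +x side, with their −y faces flush.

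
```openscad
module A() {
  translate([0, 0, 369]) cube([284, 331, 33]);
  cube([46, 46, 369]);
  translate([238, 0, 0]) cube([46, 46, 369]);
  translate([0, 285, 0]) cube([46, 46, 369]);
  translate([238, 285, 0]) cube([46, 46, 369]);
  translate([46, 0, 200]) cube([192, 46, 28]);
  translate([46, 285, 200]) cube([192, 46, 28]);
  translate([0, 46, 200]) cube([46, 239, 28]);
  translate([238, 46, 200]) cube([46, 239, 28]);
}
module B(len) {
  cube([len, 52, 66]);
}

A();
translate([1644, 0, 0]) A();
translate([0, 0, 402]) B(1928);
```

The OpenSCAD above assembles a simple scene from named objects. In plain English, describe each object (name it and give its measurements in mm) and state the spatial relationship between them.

A is a simple wooden stool: a rectangular seat 284 mm (x) by 331 mm (y), 33 mm thick, top face at z = 402 mm, on four square legs, each 46×46 mm in cross-section. The legs rest on z = 0, each flush with a corner of the seat. Four stretchers, 46 mm wide and 28 mm tall, connect adjacent legs with their undersides at z = 200 mm, each running between the inner faces of the legs it joins and aligned with the legs' outer faces on the other axis.

B is a rectangular beam 1928 mm long (x), 52 mm deep (y), 66 mm thick (z).

The beam spans the tops of two stools placed 1360 mm apart, resting at z = 402 mm.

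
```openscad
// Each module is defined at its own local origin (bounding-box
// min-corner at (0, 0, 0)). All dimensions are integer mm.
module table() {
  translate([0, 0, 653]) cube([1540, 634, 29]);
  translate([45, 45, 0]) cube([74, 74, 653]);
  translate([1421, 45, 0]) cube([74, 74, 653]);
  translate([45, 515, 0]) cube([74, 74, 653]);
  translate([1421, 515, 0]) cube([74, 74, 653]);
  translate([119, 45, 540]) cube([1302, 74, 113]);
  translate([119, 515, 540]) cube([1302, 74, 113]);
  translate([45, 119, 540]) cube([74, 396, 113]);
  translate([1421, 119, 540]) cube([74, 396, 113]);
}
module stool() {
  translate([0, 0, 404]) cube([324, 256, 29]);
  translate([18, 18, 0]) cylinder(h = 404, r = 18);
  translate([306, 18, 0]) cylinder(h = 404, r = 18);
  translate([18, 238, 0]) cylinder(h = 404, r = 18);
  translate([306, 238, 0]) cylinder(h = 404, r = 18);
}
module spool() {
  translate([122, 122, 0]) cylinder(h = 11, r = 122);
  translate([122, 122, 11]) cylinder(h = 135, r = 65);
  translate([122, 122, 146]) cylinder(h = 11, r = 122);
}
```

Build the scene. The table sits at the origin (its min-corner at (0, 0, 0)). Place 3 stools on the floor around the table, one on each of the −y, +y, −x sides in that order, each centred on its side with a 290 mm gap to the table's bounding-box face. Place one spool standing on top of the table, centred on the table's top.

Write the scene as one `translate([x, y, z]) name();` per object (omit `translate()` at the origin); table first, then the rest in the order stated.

table();
translate([608, -546, 0]) stool();
translate([608, 924, 0]) stool();
translate([-614, 189, 0]) stool();
translate([648, 195, 682]) spool();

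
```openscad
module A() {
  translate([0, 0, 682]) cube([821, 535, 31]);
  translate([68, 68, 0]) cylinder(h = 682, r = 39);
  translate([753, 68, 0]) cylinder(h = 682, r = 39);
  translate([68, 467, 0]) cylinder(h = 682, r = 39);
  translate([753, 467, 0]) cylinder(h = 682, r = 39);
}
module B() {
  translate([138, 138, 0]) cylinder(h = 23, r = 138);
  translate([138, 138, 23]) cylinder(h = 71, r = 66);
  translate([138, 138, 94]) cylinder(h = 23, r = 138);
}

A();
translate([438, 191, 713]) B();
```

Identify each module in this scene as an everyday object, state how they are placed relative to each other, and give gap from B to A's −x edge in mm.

A is a table. B is a spool. The spool is on top of the table. The gap from the spool to the table's −x edge is 438 mm.

The spool's min-x is at 438; the table's min-x is 0; gap = 438 mm.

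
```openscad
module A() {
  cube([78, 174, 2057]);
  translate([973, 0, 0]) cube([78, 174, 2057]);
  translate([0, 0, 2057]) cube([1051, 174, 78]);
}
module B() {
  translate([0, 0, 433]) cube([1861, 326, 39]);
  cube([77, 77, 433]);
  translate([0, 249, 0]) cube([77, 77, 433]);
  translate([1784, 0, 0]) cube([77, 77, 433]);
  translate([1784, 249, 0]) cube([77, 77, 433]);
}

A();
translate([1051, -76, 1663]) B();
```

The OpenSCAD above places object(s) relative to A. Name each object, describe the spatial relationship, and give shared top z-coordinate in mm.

Both tops at z = 2135 mm.

A is a door frame. B is a bench. The bench is beside the door frame with their tops flush at z = 2135. The shared top z-coordinate is 2135 mm.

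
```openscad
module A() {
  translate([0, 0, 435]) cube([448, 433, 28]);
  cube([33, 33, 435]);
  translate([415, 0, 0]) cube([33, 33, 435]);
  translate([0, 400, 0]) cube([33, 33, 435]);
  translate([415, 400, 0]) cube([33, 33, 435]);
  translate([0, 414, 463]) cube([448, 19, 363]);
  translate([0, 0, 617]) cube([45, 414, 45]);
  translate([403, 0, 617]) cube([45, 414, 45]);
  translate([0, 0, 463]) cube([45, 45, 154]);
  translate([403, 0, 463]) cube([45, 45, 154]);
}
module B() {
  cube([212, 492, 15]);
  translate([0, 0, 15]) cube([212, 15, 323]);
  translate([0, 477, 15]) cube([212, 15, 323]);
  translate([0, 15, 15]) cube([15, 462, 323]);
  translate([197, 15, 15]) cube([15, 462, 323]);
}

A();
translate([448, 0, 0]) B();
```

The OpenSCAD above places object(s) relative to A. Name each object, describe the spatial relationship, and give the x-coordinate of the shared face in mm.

A is a chair. B is an open box. The open box is against the chair's +x side, with their −y faces flush. The x-coordinate of the shared face is 448 mm.

The chair's +x face and the open box's −x face are both at x = 448 mm.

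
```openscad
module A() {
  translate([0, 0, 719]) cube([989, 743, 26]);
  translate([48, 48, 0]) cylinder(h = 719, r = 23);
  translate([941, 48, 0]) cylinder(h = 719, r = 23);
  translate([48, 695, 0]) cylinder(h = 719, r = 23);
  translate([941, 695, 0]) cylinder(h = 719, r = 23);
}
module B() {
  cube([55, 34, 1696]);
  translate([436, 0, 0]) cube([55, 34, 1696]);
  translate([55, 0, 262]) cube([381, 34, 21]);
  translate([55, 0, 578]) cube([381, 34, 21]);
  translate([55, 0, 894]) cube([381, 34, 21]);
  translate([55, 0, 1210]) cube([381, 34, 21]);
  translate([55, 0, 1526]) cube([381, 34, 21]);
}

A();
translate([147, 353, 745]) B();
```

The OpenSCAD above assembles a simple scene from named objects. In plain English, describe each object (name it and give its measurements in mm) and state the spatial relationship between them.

A is a rectangular dining table. The top is 989×743×26 mm with its upper surface at z = 745 mm. It stands on four round legs of 46 mm diameter, each leg's bounding box inset 25 mm from the nearest pair of top edges, running from the floor to the underside of the top.

B is a wooden ladder with two side rails of 55×34 mm section and 1696 mm height, set 491 mm apart overall. Between them run 5 rectangular rungs (34 mm deep, 21 mm thick), front faces flush with the rails' −y face. The bottom of the first rung is 262 mm above the floor and each subsequent rung is 316 mm higher than the one below.

The ladder is on top of the table.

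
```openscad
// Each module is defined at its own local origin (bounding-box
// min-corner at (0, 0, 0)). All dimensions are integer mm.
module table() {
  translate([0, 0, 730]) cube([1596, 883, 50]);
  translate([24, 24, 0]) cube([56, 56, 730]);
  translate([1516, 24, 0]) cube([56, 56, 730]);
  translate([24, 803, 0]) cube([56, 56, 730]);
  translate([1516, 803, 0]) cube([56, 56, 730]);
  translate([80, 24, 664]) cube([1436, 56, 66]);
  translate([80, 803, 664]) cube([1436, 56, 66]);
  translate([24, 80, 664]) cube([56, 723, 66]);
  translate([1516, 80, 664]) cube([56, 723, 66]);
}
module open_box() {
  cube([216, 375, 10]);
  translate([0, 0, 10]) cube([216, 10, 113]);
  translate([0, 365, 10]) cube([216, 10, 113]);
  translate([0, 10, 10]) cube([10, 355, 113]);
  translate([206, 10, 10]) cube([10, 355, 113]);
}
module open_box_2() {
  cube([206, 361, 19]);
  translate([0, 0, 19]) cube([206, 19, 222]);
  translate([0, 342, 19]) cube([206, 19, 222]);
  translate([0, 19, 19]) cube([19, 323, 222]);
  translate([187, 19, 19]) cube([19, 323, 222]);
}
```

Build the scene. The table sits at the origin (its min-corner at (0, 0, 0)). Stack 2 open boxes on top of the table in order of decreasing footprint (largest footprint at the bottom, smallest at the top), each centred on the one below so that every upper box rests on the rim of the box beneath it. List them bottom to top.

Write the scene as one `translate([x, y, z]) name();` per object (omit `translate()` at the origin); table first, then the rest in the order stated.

table();
translate([690, 254, 780]) open_box();
translate([695, 261, 903]) open_box_2();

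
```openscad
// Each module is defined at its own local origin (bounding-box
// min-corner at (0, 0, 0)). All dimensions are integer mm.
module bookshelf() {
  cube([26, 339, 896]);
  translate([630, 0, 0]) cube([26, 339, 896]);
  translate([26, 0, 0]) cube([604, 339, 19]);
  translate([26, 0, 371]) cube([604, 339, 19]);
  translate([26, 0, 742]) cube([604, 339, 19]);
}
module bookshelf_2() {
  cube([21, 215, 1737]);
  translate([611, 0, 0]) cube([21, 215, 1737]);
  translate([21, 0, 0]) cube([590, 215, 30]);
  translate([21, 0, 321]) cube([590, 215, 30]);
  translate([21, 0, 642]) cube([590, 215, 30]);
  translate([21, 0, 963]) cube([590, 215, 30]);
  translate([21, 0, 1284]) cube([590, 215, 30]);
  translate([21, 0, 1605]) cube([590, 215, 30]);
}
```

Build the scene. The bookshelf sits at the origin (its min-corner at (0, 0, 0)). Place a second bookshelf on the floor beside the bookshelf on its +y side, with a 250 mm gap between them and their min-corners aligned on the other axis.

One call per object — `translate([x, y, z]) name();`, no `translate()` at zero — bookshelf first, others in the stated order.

bookshelf();
translate([0, 589, 0]) bookshelf_2();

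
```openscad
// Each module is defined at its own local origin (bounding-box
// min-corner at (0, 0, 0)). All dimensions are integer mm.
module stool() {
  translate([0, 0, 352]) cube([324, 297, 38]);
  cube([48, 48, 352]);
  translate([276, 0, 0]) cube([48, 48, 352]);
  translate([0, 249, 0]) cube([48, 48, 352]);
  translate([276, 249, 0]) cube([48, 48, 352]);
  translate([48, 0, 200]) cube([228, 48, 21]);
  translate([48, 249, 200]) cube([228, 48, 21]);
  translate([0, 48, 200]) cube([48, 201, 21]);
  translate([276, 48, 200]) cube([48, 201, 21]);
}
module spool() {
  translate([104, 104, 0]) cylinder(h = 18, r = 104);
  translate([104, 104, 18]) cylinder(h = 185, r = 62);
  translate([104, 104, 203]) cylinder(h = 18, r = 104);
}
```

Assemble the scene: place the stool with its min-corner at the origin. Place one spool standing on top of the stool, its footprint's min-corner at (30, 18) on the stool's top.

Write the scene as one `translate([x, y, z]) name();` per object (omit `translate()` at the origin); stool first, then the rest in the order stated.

stool();
translate([30, 18, 390]) spool();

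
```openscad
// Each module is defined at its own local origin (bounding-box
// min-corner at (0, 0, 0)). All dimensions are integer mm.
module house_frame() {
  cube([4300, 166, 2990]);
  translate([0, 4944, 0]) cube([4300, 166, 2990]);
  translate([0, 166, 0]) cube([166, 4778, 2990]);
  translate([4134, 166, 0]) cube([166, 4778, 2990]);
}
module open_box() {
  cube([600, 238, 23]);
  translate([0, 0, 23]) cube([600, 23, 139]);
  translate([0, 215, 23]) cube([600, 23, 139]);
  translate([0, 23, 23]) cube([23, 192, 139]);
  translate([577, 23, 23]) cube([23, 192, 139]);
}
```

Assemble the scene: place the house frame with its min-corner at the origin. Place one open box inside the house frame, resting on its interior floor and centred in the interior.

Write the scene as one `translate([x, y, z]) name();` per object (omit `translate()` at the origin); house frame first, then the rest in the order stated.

house_frame();
translate([1850, 2436, 0]) open_box();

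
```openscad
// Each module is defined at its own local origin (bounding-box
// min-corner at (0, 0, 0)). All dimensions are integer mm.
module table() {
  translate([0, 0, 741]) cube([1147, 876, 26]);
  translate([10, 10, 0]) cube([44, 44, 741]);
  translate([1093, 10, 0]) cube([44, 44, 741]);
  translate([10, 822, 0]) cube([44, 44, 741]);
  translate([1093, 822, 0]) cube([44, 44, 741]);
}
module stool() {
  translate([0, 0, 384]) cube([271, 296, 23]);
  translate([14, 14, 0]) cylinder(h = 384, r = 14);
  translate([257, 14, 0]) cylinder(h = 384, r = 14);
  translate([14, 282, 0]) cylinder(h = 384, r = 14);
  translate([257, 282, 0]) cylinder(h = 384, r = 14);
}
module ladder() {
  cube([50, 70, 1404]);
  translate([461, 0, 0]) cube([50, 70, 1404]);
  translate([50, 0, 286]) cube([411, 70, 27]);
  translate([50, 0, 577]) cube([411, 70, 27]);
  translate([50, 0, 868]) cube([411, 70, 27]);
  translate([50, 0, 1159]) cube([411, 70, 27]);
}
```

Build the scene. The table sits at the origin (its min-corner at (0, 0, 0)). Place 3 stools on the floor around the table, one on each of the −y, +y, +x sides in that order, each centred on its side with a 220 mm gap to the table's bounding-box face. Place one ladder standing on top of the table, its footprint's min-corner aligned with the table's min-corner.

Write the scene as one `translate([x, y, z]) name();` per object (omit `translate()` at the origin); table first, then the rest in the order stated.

table();
translate([438, -516, 0]) stool();
translate([438, 1096, 0]) stool();
translate([1367, 290, 0]) stool();
translate([0, 0, 767]) ladder();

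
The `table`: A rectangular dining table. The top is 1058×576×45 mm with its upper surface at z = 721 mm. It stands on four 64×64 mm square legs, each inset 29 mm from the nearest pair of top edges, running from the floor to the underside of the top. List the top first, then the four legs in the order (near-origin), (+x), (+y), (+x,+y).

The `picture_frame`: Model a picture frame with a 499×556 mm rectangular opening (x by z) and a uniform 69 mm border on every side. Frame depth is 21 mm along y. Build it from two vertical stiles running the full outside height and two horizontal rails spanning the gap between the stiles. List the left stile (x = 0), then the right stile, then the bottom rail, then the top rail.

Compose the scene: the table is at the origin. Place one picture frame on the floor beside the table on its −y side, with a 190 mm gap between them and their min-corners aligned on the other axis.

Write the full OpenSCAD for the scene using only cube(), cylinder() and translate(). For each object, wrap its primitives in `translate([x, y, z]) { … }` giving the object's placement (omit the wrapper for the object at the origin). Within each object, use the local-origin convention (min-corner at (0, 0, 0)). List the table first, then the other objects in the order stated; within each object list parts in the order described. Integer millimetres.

translate([0, 0, 676]) cube([1058, 576, 45]);
translate([29, 29, 0]) cube([64, 64, 676]);
translate([965, 29, 0]) cube([64, 64, 676]);
translate([29, 483, 0]) cube([64, 64, 676]);
translate([965, 483, 0]) cube([64, 64, 676]);
translate([0, -211, 0]) {
  cube([69, 21, 694]);
  translate([568, 0, 0]) cube([69, 21, 694]);
  translate([69, 0, 0]) cube([499, 21, 69]);
  translate([69, 0, 625]) cube([499, 21, 69]);
}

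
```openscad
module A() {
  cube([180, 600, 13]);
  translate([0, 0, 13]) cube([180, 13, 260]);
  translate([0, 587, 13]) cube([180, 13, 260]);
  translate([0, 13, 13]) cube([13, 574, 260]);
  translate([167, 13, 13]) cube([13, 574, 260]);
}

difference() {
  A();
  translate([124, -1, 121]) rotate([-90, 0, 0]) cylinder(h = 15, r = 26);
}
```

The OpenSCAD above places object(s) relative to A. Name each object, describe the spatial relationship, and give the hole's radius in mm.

The subtracted cylinder has r = 26 mm.

A is an open box. The open box has a circular hole through its front wall. The hole's radius is 26 mm.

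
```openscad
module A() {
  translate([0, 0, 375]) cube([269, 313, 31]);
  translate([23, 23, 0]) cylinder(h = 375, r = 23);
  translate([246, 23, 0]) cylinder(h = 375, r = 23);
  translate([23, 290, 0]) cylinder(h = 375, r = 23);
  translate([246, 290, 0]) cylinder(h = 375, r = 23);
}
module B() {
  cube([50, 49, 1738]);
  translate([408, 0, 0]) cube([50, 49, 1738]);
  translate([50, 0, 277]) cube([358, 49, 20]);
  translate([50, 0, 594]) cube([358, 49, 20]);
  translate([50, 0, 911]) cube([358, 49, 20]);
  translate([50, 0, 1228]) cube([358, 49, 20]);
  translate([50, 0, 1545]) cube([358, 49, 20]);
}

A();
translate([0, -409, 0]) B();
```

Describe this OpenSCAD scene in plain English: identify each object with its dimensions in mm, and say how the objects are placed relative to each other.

A is a simple wooden stool: a rectangular seat 269 mm (x) by 313 mm (y), 31 mm thick, top face at z = 406 mm, on four round legs, each 46 mm in diameter. The legs rest on z = 0, each leg's axis is inset half a diameter from the nearest pair of seat edges (so the leg's bounding box is flush with the corner).

B is a wooden ladder with two side rails of 50×49 mm section and 1738 mm height, set 458 mm apart overall. Between them run 5 rectangular rungs (49 mm deep, 20 mm thick), front faces flush with the rails' −y face. The bottom of the first rung is 277 mm above the floor and each subsequent rung is 317 mm higher than the one below.

The ladder is on the floor beside the stool on its −y side.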